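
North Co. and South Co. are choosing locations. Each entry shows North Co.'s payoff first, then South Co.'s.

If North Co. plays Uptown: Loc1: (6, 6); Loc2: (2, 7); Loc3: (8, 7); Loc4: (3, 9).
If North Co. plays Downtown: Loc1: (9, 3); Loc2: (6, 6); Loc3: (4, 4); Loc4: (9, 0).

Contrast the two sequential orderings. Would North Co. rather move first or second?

second

If North Co. leads: South Co.'s best replies are Uptown→Loc4, Downtown→Loc2; North Co.'s induced payoffs 3, 6; outcome (Downtown, Loc2), payoffs (6, 6).
If South Co. leads: North Co.'s best replies are Loc1→Downtown, Loc2→Downtown, Loc3→Uptown, Loc4→Downtown; South Co.'s induced payoffs 3, 6, 7, 0; outcome (Uptown, Loc3), payoffs (8, 7).
North Co. gets 6 moving first and 8 moving second, so North Co. prefers to move second.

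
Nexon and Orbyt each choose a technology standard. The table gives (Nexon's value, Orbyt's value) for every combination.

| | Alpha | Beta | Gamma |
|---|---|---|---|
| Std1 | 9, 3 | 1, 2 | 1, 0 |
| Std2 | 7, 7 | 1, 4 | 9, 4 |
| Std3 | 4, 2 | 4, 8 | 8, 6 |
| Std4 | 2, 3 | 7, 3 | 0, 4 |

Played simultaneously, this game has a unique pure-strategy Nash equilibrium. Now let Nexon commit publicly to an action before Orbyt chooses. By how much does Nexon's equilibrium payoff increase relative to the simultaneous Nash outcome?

Backward induction with Nexon moving first.
- Std1: BR = Alpha, leader payoff 9.
- Std2: BR = Alpha, leader payoff 7.
- Std3: BR = Beta, leader payoff 4.
- Std4: BR = Gamma, leader payoff 0.
Nexon's induced payoffs are 9, 7, 4, 0, so Nexon commits to Std1. Subgame-perfect outcome: (Std1, Alpha) with payoffs (9, 3).
Now find the simultaneous Nash equilibrium.
Nexon's best replies: Alpha→Std1; Beta→Std4; Gamma→Std2.
Orbyt's best replies: Std1→Alpha; Std2→Alpha; Std3→Beta; Std4→Gamma.
Only (Std1, Alpha) has each player best-responding; Nash payoffs (9, 3).
Nexon's commitment gain: 9 − 9 = 0.

0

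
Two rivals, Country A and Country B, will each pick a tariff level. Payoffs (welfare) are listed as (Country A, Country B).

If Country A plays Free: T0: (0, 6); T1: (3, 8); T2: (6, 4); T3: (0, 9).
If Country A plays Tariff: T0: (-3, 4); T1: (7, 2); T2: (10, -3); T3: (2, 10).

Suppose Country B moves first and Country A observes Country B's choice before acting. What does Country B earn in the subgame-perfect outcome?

10

Solve by backward induction (Country B leads).
- T0: Country A compares 0, -3 and picks Free; Country B would get 6.
- T1: Country A compares 3, 7 and picks Tariff; Country B would get 2.
- T2: Country A compares 6, 10 and picks Tariff; Country B would get -3.
- T3: Country A compares 0, 2 and picks Tariff; Country B would get 10.
Among 6, 2, -3, 10, the best is 10 at T3. Subgame-perfect outcome: (Tariff, T3) with payoffs (2, 10).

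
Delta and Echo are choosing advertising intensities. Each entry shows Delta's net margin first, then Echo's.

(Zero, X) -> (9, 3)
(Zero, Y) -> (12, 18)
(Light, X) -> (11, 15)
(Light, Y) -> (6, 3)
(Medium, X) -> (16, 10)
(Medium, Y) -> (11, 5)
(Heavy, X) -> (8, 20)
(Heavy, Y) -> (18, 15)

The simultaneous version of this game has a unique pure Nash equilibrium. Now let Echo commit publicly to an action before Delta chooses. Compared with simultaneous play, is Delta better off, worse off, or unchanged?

better off

Solve by backward induction (Echo leads).
- X: BR = Medium, leader payoff 10.
- Y: BR = Heavy, leader payoff 15.
Echo's induced payoffs are 10, 15, so Echo commits to Y. Subgame-perfect outcome: (Heavy, Y) with payoffs (18, 15).
For the simultaneous game, intersect best replies.
Delta's best replies: X→Medium; Y→Heavy.
Echo's best replies: Zero→Y; Light→X; Medium→X; Heavy→X.
Only (Medium, X) has each player best-responding; Nash payoffs (16, 10).
Delta earns 18 sequentially versus 16 at the Nash outcome: better off.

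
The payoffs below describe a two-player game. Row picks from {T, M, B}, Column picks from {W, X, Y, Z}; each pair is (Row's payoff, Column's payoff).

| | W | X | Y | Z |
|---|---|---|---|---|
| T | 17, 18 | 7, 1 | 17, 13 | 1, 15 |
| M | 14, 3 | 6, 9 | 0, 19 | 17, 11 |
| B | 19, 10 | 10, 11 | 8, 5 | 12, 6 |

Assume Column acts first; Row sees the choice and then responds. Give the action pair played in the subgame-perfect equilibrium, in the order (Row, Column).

(T, Y)

Work backward from Row's decision.
- W → Row plays B (best of 17, 14, 19); Column gets 10.
- X → Row plays B (best of 7, 6, 10); Column gets 11.
- Y → Row plays T (best of 17, 0, 8); Column gets 13.
- Z → Row plays M (best of 1, 17, 12); Column gets 11.
Among 10, 11, 13, 11, the best is 13 at Y. Subgame-perfect outcome: (T, Y) with payoffs (17, 13).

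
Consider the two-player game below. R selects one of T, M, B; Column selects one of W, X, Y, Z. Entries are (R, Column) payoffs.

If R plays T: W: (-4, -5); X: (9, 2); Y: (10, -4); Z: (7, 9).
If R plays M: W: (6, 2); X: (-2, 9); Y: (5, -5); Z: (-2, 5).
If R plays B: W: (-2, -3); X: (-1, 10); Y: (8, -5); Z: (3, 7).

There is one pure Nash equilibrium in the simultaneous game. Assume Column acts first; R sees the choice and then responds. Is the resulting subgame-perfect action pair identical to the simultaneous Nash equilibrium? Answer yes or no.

R best-responds to each possible Column move:
- W → R plays M (best of -4, 6, -2); Column gets 2.
- X → R plays T (best of 9, -2, -1); Column gets 2.
- Y → R plays T (best of 10, 5, 8); Column gets -4.
- Z → R plays T (best of 7, -2, 3); Column gets 9.
Maximizing over 2, 2, -4, 9, Column chooses Z. Subgame-perfect outcome: (T, Z) with payoffs (7, 9).
Now find the simultaneous Nash equilibrium.
R's best replies: W→M; X→T; Y→T; Z→T.
Column's best replies: T→Z; M→X; B→X.
The unique mutual best reply is (T, Z), giving (7, 9).
Sequential outcome (T, Z) coincides with the Nash profile (T, Z).

yes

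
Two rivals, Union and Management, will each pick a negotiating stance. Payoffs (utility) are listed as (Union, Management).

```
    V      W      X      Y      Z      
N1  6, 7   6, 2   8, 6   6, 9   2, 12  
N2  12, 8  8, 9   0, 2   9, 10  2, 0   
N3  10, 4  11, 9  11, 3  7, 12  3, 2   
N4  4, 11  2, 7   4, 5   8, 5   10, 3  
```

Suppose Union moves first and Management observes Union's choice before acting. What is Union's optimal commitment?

N2

Work backward from Management's decision.
- N1: BR = Z, leader payoff 2.
- N2: BR = Y, leader payoff 9.
- N3: BR = Y, leader payoff 7.
- N4: BR = V, leader payoff 4.
Maximizing over 2, 9, 7, 4, Union chooses N2. Subgame-perfect outcome: (N2, Y) with payoffs (9, 10).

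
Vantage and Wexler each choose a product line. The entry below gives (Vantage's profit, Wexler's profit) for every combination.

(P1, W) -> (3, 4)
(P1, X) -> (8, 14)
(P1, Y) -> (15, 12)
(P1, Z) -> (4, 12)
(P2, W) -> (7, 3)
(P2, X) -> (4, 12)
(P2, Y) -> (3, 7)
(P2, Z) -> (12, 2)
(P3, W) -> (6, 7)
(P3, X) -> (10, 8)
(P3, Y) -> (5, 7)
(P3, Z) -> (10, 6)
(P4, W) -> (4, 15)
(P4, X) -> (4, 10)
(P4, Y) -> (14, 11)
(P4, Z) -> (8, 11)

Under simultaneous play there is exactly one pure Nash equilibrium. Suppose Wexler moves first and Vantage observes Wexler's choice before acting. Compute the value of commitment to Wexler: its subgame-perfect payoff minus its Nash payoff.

4

Solve by backward induction (Wexler leads).
- W → Vantage plays P2 (best of 3, 7, 6, 4); Wexler gets 3.
- X → Vantage plays P3 (best of 8, 4, 10, 4); Wexler gets 8.
- Y → Vantage plays P1 (best of 15, 3, 5, 14); Wexler gets 12.
- Z → Vantage plays P2 (best of 4, 12, 10, 8); Wexler gets 2.
Among 3, 8, 12, 2, the best is 12 at Y. Subgame-perfect outcome: (P1, Y) with payoffs (15, 12).
Now find the simultaneous Nash equilibrium.
Vantage's best replies: W→P2; X→P3; Y→P1; Z→P2.
Wexler's best replies: P1→X; P2→X; P3→X; P4→W.
The unique mutual best reply is (P3, X), giving (10, 8).
Wexler's commitment gain: 12 − 8 = 4.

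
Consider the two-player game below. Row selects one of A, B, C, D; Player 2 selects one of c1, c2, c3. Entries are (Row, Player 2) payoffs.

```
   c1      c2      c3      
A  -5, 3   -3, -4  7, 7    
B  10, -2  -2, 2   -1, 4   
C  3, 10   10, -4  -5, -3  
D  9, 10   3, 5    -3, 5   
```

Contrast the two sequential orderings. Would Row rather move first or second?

If Row leads: Player 2's best replies are A→c3, B→c3, C→c1, D→c1; Row's induced payoffs 7, -1, 3, 9; outcome (D, c1), payoffs (9, 10).
If Player 2 leads: Row's best replies are c1→B, c2→C, c3→A; Player 2's induced payoffs -2, -4, 7; outcome (A, c3), payoffs (7, 7).
Row gets 9 moving first and 7 moving second, so Row prefers to move first.

first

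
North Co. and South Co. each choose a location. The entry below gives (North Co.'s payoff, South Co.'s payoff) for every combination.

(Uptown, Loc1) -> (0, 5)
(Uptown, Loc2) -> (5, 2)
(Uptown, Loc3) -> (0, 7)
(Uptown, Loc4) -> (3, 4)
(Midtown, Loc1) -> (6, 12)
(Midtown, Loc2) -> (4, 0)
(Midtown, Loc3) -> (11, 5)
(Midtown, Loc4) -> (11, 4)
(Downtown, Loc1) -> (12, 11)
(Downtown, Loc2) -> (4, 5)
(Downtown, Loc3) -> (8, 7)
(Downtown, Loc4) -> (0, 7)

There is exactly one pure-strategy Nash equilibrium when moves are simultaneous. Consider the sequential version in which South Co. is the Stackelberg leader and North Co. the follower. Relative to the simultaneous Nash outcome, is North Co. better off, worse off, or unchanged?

unchanged

Work backward from North Co.'s decision.
- Loc1: North Co. compares 0, 6, 12 and picks Downtown; South Co. would get 11.
- Loc2: North Co. compares 5, 4, 4 and picks Uptown; South Co. would get 2.
- Loc3: North Co. compares 0, 11, 8 and picks Midtown; South Co. would get 5.
- Loc4: North Co. compares 3, 11, 0 and picks Midtown; South Co. would get 4.
Maximizing over 11, 2, 5, 4, South Co. chooses Loc1. Subgame-perfect outcome: (Downtown, Loc1) with payoffs (12, 11).
For the simultaneous game, intersect best replies.
North Co.'s best replies: Loc1→Downtown; Loc2→Uptown; Loc3→Midtown; Loc4→Midtown.
South Co.'s best replies: Uptown→Loc3; Midtown→Loc1; Downtown→Loc1.
Only (Downtown, Loc1) has each player best-responding; Nash payoffs (12, 11).
North Co. earns 12 sequentially versus 12 at the Nash outcome: unchanged.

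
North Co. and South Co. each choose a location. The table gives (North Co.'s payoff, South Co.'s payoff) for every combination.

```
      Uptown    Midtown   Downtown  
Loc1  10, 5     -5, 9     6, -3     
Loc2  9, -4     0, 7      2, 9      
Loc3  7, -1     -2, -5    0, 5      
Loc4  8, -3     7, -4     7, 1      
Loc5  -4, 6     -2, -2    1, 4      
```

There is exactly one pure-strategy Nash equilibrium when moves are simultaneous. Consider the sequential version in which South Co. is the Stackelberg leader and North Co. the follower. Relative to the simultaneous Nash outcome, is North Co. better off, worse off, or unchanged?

Solve by backward induction (South Co. leads).
- Uptown → North Co. plays Loc1 (best of 10, 9, 7, 8, -4); South Co. gets 5.
- Midtown → North Co. plays Loc4 (best of -5, 0, -2, 7, -2); South Co. gets -4.
- Downtown → North Co. plays Loc4 (best of 6, 2, 0, 7, 1); South Co. gets 1.
Among 5, -4, 1, the best is 5 at Uptown. Subgame-perfect outcome: (Loc1, Uptown) with payoffs (10, 5).
Now find the simultaneous Nash equilibrium.
North Co.'s best replies: Uptown→Loc1; Midtown→Loc4; Downtown→Loc4.
South Co.'s best replies: Loc1→Midtown; Loc2→Downtown; Loc3→Downtown; Loc4→Downtown; Loc5→Uptown.
The unique mutual best reply is (Loc4, Downtown), giving (7, 1).
North Co. earns 10 sequentially versus 7 at the Nash outcome: better off.

better off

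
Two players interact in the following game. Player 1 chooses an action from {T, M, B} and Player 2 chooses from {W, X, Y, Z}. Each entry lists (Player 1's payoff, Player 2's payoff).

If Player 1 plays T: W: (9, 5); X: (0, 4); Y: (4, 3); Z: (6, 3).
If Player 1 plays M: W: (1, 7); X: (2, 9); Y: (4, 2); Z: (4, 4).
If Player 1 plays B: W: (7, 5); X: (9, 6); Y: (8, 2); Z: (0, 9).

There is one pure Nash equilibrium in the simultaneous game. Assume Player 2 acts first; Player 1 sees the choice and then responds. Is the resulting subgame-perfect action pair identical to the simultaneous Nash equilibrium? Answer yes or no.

Work backward from Player 1's decision.
- W: BR = T, leader payoff 5.
- X: BR = B, leader payoff 6.
- Y: BR = B, leader payoff 2.
- Z: BR = T, leader payoff 3.
Among 5, 6, 2, 3, the best is 6 at X. Subgame-perfect outcome: (B, X) with payoffs (9, 6).
For the simultaneous game, intersect best replies.
Player 1's best replies: W→T; X→B; Y→B; Z→T.
Player 2's best replies: T→W; M→X; B→Z.
Only (T, W) has each player best-responding; Nash payoffs (9, 5).
Sequential outcome (B, X) differs from the Nash profile (T, W).

no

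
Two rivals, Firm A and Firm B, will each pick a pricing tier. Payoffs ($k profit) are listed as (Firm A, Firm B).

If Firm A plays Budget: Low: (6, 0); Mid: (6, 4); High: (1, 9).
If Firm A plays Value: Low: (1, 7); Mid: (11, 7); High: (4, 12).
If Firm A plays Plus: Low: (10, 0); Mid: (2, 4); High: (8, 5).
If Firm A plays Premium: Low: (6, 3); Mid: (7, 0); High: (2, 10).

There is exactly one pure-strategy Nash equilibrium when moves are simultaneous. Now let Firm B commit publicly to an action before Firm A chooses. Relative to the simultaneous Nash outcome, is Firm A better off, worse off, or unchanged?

Firm A best-responds to each possible Firm B move:
- Low → Firm A plays Plus (best of 6, 1, 10, 6); Firm B gets 0.
- Mid → Firm A plays Value (best of 6, 11, 2, 7); Firm B gets 7.
- High → Firm A plays Plus (best of 1, 4, 8, 2); Firm B gets 5.
Among 0, 7, 5, the best is 7 at Mid. Subgame-perfect outcome: (Value, Mid) with payoffs (11, 7).
Now find the simultaneous Nash equilibrium.
Firm A's best replies: Low→Plus; Mid→Value; High→Plus.
Firm B's best replies: Budget→High; Value→High; Plus→High; Premium→High.
Only (Plus, High) has each player best-responding; Nash payoffs (8, 5).
Firm A earns 11 sequentially versus 8 at the Nash outcome: better off.

better off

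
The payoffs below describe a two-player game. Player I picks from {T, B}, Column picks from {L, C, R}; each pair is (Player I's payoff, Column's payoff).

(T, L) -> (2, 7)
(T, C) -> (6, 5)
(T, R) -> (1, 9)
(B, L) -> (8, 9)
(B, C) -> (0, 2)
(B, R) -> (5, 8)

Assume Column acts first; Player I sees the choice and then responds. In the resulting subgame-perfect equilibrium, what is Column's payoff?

9

Work backward from Player I's decision.
- L: Player I compares 2, 8 and picks B; Column would get 9.
- C: Player I compares 6, 0 and picks T; Column would get 5.
- R: Player I compares 1, 5 and picks B; Column would get 8.
Among 9, 5, 8, the best is 9 at L. Subgame-perfect outcome: (B, L) with payoffs (8, 9).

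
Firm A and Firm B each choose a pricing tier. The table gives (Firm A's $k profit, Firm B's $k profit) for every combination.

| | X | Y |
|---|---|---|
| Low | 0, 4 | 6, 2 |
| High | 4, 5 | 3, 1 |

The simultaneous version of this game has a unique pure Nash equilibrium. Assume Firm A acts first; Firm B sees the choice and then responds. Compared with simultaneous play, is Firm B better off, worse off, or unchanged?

unchanged

Solve by backward induction (Firm A leads).
- Low → Firm B plays X (best of 4, 2); Firm A gets 0.
- High → Firm B plays X (best of 5, 1); Firm A gets 4.
Maximizing over 0, 4, Firm A chooses High. Subgame-perfect outcome: (High, X) with payoffs (4, 5).
Now find the simultaneous Nash equilibrium.
Firm A's best replies: X→High; Y→Low.
Firm B's best replies: Low→X; High→X.
Only (High, X) has each player best-responding; Nash payoffs (4, 5).
Firm B earns 5 sequentially versus 5 at the Nash outcome: unchanged.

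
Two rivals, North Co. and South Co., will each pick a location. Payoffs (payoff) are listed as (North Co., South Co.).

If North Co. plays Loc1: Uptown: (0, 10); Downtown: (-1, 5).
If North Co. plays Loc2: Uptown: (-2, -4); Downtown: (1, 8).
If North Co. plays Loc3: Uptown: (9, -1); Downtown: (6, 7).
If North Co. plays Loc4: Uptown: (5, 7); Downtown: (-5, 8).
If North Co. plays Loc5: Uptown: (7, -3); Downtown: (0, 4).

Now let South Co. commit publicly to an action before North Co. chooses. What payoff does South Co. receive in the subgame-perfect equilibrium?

Backward induction with South Co. moving first.
- Uptown: North Co. compares 0, -2, 9, 5, 7 and picks Loc3; South Co. would get -1.
- Downtown: North Co. compares -1, 1, 6, -5, 0 and picks Loc3; South Co. would get 7.
Among -1, 7, the best is 7 at Downtown. Subgame-perfect outcome: (Loc3, Downtown) with payoffs (6, 7).

7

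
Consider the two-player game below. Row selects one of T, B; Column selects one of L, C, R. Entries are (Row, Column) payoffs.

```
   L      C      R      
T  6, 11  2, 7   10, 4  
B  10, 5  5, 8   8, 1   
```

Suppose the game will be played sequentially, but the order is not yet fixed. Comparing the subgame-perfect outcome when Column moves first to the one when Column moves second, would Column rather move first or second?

If Row leads: Column's best replies are T→L, B→C; Row's induced payoffs 6, 5; outcome (T, L), payoffs (6, 11).
If Column leads: Row's best replies are L→B, C→B, R→T; Column's induced payoffs 5, 8, 4; outcome (B, C), payoffs (5, 8).
Column gets 8 moving first and 11 moving second, so Column prefers to move second.

second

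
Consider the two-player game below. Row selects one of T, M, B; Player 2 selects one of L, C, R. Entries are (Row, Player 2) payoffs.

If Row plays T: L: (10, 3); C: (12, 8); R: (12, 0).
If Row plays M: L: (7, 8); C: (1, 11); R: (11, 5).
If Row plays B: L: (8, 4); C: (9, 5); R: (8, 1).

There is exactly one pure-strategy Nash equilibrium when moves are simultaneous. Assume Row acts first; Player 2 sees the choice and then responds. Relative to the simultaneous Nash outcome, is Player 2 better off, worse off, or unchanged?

Backward induction with Row moving first.
- T: BR = C, leader payoff 12.
- M: BR = C, leader payoff 1.
- B: BR = C, leader payoff 9.
Among 12, 1, 9, the best is 12 at T. Subgame-perfect outcome: (T, C) with payoffs (12, 8).
For the simultaneous game, intersect best replies.
Row's best replies: L→T; C→T; R→T.
Player 2's best replies: T→C; M→C; B→C.
The unique mutual best reply is (T, C), giving (12, 8).
Player 2 earns 8 sequentially versus 8 at the Nash outcome: unchanged.

unchanged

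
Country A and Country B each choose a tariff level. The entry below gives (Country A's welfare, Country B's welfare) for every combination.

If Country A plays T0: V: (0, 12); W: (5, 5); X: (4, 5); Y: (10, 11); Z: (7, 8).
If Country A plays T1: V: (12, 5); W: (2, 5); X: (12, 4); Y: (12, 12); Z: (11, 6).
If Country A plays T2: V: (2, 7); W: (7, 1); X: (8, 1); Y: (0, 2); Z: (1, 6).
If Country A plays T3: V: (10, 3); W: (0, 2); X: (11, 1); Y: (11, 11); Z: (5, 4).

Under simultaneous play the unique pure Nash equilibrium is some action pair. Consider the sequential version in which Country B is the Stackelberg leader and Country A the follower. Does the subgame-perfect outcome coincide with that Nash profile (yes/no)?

yes

Backward induction with Country B moving first.
- V → Country A plays T1 (best of 0, 12, 2, 10); Country B gets 5.
- W → Country A plays T2 (best of 5, 2, 7, 0); Country B gets 1.
- X → Country A plays T1 (best of 4, 12, 8, 11); Country B gets 4.
- Y → Country A plays T1 (best of 10, 12, 0, 11); Country B gets 12.
- Z → Country A plays T1 (best of 7, 11, 1, 5); Country B gets 6.
Maximizing over 5, 1, 4, 12, 6, Country B chooses Y. Subgame-perfect outcome: (T1, Y) with payoffs (12, 12).
Now find the simultaneous Nash equilibrium.
Country A's best replies: V→T1; W→T2; X→T1; Y→T1; Z→T1.
Country B's best replies: T0→V; T1→Y; T2→V; T3→Y.
Only (T1, Y) has each player best-responding; Nash payoffs (12, 12).
Sequential outcome (T1, Y) coincides with the Nash profile (T1, Y).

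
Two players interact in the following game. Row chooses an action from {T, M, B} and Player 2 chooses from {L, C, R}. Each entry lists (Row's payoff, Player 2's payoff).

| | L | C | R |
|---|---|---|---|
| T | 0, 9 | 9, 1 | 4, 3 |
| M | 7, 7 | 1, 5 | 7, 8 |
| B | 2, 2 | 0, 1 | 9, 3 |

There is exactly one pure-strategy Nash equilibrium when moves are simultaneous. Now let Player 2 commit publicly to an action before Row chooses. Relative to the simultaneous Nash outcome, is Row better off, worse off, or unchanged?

worse off

Row best-responds to each possible Player 2 move:
- L: Row compares 0, 7, 2 and picks M; Player 2 would get 7.
- C: Row compares 9, 1, 0 and picks T; Player 2 would get 1.
- R: Row compares 4, 7, 9 and picks B; Player 2 would get 3.
Among 7, 1, 3, the best is 7 at L. Subgame-perfect outcome: (M, L) with payoffs (7, 7).
For the simultaneous game, intersect best replies.
Row's best replies: L→M; C→T; R→B.
Player 2's best replies: T→L; M→R; B→R.
The unique mutual best reply is (B, R), giving (9, 3).
Row earns 7 sequentially versus 9 at the Nash outcome: worse off.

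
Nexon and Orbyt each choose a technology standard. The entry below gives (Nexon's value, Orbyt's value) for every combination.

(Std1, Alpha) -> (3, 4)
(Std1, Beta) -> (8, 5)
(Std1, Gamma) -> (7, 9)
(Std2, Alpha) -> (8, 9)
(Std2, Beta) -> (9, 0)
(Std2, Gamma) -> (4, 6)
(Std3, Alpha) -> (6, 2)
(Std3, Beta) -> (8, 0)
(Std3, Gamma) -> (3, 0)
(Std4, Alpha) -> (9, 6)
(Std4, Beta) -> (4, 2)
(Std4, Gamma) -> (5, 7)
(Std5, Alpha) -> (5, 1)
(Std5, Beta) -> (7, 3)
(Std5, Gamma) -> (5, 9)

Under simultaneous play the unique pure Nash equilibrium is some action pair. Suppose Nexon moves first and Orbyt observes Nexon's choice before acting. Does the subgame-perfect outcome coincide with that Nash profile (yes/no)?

Solve by backward induction (Nexon leads).
- Std1 → Orbyt plays Gamma (best of 4, 5, 9); Nexon gets 7.
- Std2 → Orbyt plays Alpha (best of 9, 0, 6); Nexon gets 8.
- Std3 → Orbyt plays Alpha (best of 2, 0, 0); Nexon gets 6.
- Std4 → Orbyt plays Gamma (best of 6, 2, 7); Nexon gets 5.
- Std5 → Orbyt plays Gamma (best of 1, 3, 9); Nexon gets 5.
Among 7, 8, 6, 5, 5, the best is 8 at Std2. Subgame-perfect outcome: (Std2, Alpha) with payoffs (8, 9).
For the simultaneous game, intersect best replies.
Nexon's best replies: Alpha→Std4; Beta→Std2; Gamma→Std1.
Orbyt's best replies: Std1→Gamma; Std2→Alpha; Std3→Alpha; Std4→Gamma; Std5→Gamma.
Only (Std1, Gamma) has each player best-responding; Nash payoffs (7, 9).
Sequential outcome (Std2, Alpha) differs from the Nash profile (Std1, Gamma).

no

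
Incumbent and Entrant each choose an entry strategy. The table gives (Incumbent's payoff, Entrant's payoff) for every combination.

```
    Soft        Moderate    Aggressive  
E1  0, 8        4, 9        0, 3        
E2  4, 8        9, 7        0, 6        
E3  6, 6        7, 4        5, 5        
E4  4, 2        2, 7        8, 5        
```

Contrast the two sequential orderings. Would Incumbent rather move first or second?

second

If Incumbent leads: Entrant's best replies are E1→Moderate, E2→Soft, E3→Soft, E4→Moderate; Incumbent's induced payoffs 4, 4, 6, 2; outcome (E3, Soft), payoffs (6, 6).
If Entrant leads: Incumbent's best replies are Soft→E3, Moderate→E2, Aggressive→E4; Entrant's induced payoffs 6, 7, 5; outcome (E2, Moderate), payoffs (9, 7).
Incumbent gets 6 moving first and 9 moving second, so Incumbent prefers to move second.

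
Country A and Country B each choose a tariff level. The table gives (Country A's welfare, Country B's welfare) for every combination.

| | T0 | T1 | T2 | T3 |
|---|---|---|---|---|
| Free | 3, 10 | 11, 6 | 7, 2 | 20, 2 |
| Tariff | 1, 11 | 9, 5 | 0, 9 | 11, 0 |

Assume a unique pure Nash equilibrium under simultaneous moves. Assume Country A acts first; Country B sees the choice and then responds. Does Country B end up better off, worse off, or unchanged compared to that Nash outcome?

Backward induction with Country A moving first.
- Free → Country B plays T0 (best of 10, 6, 2, 2); Country A gets 3.
- Tariff → Country B plays T0 (best of 11, 5, 9, 0); Country A gets 1.
Country A's induced payoffs are 3, 1, so Country A commits to Free. Subgame-perfect outcome: (Free, T0) with payoffs (3, 10).
Now find the simultaneous Nash equilibrium.
Country A's best replies: T0→Free; T1→Free; T2→Free; T3→Free.
Country B's best replies: Free→T0; Tariff→T0.
Only (Free, T0) has each player best-responding; Nash payoffs (3, 10).
Country B earns 10 sequentially versus 10 at the Nash outcome: unchanged.

unchanged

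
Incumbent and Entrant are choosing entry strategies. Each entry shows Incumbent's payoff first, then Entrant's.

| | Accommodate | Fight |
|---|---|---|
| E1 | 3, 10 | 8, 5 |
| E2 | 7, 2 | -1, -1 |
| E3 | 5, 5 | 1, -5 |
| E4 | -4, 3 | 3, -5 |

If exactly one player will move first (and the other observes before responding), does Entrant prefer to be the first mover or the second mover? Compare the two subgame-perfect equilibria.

first

If Incumbent leads: Entrant's best replies are E1→Accommodate, E2→Accommodate, E3→Accommodate, E4→Accommodate; Incumbent's induced payoffs 3, 7, 5, -4; outcome (E2, Accommodate), payoffs (7, 2).
If Entrant leads: Incumbent's best replies are Accommodate→E2, Fight→E1; Entrant's induced payoffs 2, 5; outcome (E1, Fight), payoffs (8, 5).
Entrant gets 5 moving first and 2 moving second, so Entrant prefers to move first.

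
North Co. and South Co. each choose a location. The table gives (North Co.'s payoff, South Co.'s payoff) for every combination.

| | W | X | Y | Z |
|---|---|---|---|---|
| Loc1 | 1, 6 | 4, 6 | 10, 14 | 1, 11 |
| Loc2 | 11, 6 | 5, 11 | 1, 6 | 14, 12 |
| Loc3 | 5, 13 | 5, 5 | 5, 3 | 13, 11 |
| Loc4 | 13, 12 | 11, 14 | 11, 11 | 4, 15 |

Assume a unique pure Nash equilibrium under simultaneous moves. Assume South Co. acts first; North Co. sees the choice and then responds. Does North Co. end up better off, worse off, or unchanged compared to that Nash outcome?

worse off

Solve by backward induction (South Co. leads).
- W: North Co. compares 1, 11, 5, 13 and picks Loc4; South Co. would get 12.
- X: North Co. compares 4, 5, 5, 11 and picks Loc4; South Co. would get 14.
- Y: North Co. compares 10, 1, 5, 11 and picks Loc4; South Co. would get 11.
- Z: North Co. compares 1, 14, 13, 4 and picks Loc2; South Co. would get 12.
South Co.'s induced payoffs are 12, 14, 11, 12, so South Co. commits to X. Subgame-perfect outcome: (Loc4, X) with payoffs (11, 14).
Now find the simultaneous Nash equilibrium.
North Co.'s best replies: W→Loc4; X→Loc4; Y→Loc4; Z→Loc2.
South Co.'s best replies: Loc1→Y; Loc2→Z; Loc3→W; Loc4→Z.
The unique mutual best reply is (Loc2, Z), giving (14, 12).
North Co. earns 11 sequentially versus 14 at the Nash outcome: worse off.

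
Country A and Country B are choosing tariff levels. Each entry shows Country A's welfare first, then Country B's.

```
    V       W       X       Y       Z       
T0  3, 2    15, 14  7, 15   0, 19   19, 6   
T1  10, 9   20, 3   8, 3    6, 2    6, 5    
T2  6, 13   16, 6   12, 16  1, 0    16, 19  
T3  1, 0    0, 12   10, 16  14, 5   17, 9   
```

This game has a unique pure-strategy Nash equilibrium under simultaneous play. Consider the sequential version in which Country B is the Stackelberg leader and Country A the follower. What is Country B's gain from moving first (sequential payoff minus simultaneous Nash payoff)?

Backward induction with Country B moving first.
- V: Country A compares 3, 10, 6, 1 and picks T1; Country B would get 9.
- W: Country A compares 15, 20, 16, 0 and picks T1; Country B would get 3.
- X: Country A compares 7, 8, 12, 10 and picks T2; Country B would get 16.
- Y: Country A compares 0, 6, 1, 14 and picks T3; Country B would get 5.
- Z: Country A compares 19, 6, 16, 17 and picks T0; Country B would get 6.
Country B's induced payoffs are 9, 3, 16, 5, 6, so Country B commits to X. Subgame-perfect outcome: (T2, X) with payoffs (12, 16).
Under simultaneous play:
Country A's best replies: V→T1; W→T1; X→T2; Y→T3; Z→T0.
Country B's best replies: T0→Y; T1→V; T2→Z; T3→X.
Only (T1, V) has each player best-responding; Nash payoffs (10, 9).
Country B's commitment gain: 16 − 9 = 7.

7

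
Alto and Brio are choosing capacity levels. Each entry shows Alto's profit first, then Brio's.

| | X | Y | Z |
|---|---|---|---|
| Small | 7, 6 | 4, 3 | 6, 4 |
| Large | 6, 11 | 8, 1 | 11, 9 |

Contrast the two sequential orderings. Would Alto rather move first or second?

second

If Alto leads: Brio's best replies are Small→X, Large→X; Alto's induced payoffs 7, 6; outcome (Small, X), payoffs (7, 6).
If Brio leads: Alto's best replies are X→Small, Y→Large, Z→Large; Brio's induced payoffs 6, 1, 9; outcome (Large, Z), payoffs (11, 9).
Alto gets 7 moving first and 11 moving second, so Alto prefers to move second.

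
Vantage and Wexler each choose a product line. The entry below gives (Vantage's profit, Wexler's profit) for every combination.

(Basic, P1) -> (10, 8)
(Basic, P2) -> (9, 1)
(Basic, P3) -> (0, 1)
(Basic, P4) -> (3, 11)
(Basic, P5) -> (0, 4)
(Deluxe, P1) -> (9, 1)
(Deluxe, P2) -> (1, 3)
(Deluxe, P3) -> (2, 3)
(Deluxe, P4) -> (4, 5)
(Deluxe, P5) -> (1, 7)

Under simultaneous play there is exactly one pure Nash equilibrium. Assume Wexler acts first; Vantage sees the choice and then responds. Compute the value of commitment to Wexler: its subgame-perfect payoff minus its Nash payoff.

1

Solve by backward induction (Wexler leads).
- P1: BR = Basic, leader payoff 8.
- P2: BR = Basic, leader payoff 1.
- P3: BR = Deluxe, leader payoff 3.
- P4: BR = Deluxe, leader payoff 5.
- P5: BR = Deluxe, leader payoff 7.
Maximizing over 8, 1, 3, 5, 7, Wexler chooses P1. Subgame-perfect outcome: (Basic, P1) with payoffs (10, 8).
Under simultaneous play:
Vantage's best replies: P1→Basic; P2→Basic; P3→Deluxe; P4→Deluxe; P5→Deluxe.
Wexler's best replies: Basic→P4; Deluxe→P5.
Only (Deluxe, P5) has each player best-responding; Nash payoffs (1, 7).
Wexler's commitment gain: 8 − 7 = 1.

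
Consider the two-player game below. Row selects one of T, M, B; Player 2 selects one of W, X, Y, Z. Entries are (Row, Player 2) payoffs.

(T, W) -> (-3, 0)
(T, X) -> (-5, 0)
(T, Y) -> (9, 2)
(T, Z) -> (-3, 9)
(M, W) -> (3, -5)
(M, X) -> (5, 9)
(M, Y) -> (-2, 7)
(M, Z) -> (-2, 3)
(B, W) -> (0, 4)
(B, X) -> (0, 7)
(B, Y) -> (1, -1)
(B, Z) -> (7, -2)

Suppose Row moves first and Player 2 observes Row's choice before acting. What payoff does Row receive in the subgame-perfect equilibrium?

5

Backward induction with Row moving first.
- T: Player 2 compares 0, 0, 2, 9 and picks Z; Row would get -3.
- M: Player 2 compares -5, 9, 7, 3 and picks X; Row would get 5.
- B: Player 2 compares 4, 7, -1, -2 and picks X; Row would get 0.
Row's induced payoffs are -3, 5, 0, so Row commits to M. Subgame-perfect outcome: (M, X) with payoffs (5, 9).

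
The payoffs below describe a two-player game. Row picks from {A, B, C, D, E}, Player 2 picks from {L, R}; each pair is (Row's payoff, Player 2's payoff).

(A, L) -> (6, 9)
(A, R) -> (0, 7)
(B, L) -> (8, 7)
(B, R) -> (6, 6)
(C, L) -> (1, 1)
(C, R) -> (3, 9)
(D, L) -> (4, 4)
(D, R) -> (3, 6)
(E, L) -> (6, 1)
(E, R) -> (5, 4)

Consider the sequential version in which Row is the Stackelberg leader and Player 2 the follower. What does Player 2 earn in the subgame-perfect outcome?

7

Backward induction with Row moving first.
- A → Player 2 plays L (best of 9, 7); Row gets 6.
- B → Player 2 plays L (best of 7, 6); Row gets 8.
- C → Player 2 plays R (best of 1, 9); Row gets 3.
- D → Player 2 plays R (best of 4, 6); Row gets 3.
- E → Player 2 plays R (best of 1, 4); Row gets 5.
Row's induced payoffs are 6, 8, 3, 3, 5, so Row commits to B. Subgame-perfect outcome: (B, L) with payoffs (8, 7).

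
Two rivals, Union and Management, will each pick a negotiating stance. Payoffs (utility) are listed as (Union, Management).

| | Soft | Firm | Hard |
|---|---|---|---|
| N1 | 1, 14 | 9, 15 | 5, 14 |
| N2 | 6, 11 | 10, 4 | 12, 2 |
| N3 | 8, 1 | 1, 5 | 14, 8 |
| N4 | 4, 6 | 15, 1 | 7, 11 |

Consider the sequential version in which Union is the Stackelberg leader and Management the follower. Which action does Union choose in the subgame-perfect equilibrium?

N3

Work backward from Management's decision.
- N1: BR = Firm, leader payoff 9.
- N2: BR = Soft, leader payoff 6.
- N3: BR = Hard, leader payoff 14.
- N4: BR = Hard, leader payoff 7.
Union's induced payoffs are 9, 6, 14, 7, so Union commits to N3. Subgame-perfect outcome: (N3, Hard) with payoffs (14, 8).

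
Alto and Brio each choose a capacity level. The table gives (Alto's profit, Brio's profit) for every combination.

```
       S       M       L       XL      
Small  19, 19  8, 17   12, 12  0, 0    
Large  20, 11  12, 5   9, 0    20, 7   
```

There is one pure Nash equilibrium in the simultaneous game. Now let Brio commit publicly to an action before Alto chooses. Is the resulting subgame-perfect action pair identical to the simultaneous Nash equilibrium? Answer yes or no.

no

Alto best-responds to each possible Brio move:
- S: Alto compares 19, 20 and picks Large; Brio would get 11.
- M: Alto compares 8, 12 and picks Large; Brio would get 5.
- L: Alto compares 12, 9 and picks Small; Brio would get 12.
- XL: Alto compares 0, 20 and picks Large; Brio would get 7.
Among 11, 5, 12, 7, the best is 12 at L. Subgame-perfect outcome: (Small, L) with payoffs (12, 12).
Now find the simultaneous Nash equilibrium.
Alto's best replies: S→Large; M→Large; L→Small; XL→Large.
Brio's best replies: Small→S; Large→S.
Only (Large, S) has each player best-responding; Nash payoffs (20, 11).
Sequential outcome (Small, L) differs from the Nash profile (Large, S).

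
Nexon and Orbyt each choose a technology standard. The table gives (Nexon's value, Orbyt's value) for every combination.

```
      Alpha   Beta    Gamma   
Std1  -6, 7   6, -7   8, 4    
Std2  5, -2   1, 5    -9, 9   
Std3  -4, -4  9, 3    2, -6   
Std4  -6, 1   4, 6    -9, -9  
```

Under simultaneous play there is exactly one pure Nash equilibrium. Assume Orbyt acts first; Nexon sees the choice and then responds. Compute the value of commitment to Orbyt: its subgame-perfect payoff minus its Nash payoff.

Solve by backward induction (Orbyt leads).
- Alpha: Nexon compares -6, 5, -4, -6 and picks Std2; Orbyt would get -2.
- Beta: Nexon compares 6, 1, 9, 4 and picks Std3; Orbyt would get 3.
- Gamma: Nexon compares 8, -9, 2, -9 and picks Std1; Orbyt would get 4.
Maximizing over -2, 3, 4, Orbyt chooses Gamma. Subgame-perfect outcome: (Std1, Gamma) with payoffs (8, 4).
Under simultaneous play:
Nexon's best replies: Alpha→Std2; Beta→Std3; Gamma→Std1.
Orbyt's best replies: Std1→Alpha; Std2→Gamma; Std3→Beta; Std4→Beta.
Only (Std3, Beta) has each player best-responding; Nash payoffs (9, 3).
Orbyt's commitment gain: 4 − 3 = 1.

1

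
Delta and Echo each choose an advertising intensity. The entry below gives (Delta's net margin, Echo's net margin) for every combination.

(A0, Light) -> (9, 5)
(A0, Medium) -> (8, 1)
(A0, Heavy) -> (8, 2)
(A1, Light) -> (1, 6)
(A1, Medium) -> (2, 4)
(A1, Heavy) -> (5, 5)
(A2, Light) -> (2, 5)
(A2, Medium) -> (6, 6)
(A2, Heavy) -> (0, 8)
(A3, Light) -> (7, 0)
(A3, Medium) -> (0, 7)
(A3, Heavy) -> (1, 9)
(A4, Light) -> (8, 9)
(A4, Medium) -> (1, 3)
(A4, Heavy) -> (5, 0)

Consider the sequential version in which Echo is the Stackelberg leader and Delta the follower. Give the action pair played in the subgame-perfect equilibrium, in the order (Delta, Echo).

Backward induction with Echo moving first.
- Light: Delta compares 9, 1, 2, 7, 8 and picks A0; Echo would get 5.
- Medium: Delta compares 8, 2, 6, 0, 1 and picks A0; Echo would get 1.
- Heavy: Delta compares 8, 5, 0, 1, 5 and picks A0; Echo would get 2.
Maximizing over 5, 1, 2, Echo chooses Light. Subgame-perfect outcome: (A0, Light) with payoffs (9, 5).

(A0, Light)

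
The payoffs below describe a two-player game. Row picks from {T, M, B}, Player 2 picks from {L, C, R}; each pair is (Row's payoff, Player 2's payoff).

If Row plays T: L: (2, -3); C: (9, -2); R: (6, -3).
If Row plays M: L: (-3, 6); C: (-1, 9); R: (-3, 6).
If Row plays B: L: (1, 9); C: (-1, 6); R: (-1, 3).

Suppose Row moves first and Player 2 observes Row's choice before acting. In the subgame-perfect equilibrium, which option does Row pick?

T

Backward induction with Row moving first.
- T: BR = C, leader payoff 9.
- M: BR = C, leader payoff -1.
- B: BR = L, leader payoff 1.
Row's induced payoffs are 9, -1, 1, so Row commits to T. Subgame-perfect outcome: (T, C) with payoffs (9, -2).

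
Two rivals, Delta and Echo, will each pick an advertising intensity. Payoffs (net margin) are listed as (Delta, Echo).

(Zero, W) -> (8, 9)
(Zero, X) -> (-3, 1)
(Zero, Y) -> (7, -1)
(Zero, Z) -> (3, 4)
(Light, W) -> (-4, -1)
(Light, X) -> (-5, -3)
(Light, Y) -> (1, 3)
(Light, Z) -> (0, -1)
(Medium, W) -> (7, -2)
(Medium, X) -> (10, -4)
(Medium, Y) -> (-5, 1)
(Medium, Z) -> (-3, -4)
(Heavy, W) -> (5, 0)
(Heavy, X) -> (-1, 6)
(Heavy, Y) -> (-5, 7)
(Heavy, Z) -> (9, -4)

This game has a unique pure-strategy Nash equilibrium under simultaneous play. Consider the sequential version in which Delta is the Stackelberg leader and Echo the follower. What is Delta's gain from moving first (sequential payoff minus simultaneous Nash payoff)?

0

Echo best-responds to each possible Delta move:
- Zero: BR = W, leader payoff 8.
- Light: BR = Y, leader payoff 1.
- Medium: BR = Y, leader payoff -5.
- Heavy: BR = Y, leader payoff -5.
Maximizing over 8, 1, -5, -5, Delta chooses Zero. Subgame-perfect outcome: (Zero, W) with payoffs (8, 9).
For the simultaneous game, intersect best replies.
Delta's best replies: W→Zero; X→Medium; Y→Zero; Z→Heavy.
Echo's best replies: Zero→W; Light→Y; Medium→Y; Heavy→Y.
The unique mutual best reply is (Zero, W), giving (8, 9).
Delta's commitment gain: 8 − 8 = 0.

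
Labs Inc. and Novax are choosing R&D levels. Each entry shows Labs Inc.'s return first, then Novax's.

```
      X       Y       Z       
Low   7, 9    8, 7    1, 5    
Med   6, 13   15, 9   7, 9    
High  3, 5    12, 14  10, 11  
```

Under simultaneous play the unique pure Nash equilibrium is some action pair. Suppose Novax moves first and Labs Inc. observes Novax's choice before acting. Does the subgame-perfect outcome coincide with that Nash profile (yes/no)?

no

Solve by backward induction (Novax leads).
- X: BR = Low, leader payoff 9.
- Y: BR = Med, leader payoff 9.
- Z: BR = High, leader payoff 11.
Novax's induced payoffs are 9, 9, 11, so Novax commits to Z. Subgame-perfect outcome: (High, Z) with payoffs (10, 11).
Now find the simultaneous Nash equilibrium.
Labs Inc.'s best replies: X→Low; Y→Med; Z→High.
Novax's best replies: Low→X; Med→X; High→Y.
The unique mutual best reply is (Low, X), giving (7, 9).
Sequential outcome (High, Z) differs from the Nash profile (Low, X).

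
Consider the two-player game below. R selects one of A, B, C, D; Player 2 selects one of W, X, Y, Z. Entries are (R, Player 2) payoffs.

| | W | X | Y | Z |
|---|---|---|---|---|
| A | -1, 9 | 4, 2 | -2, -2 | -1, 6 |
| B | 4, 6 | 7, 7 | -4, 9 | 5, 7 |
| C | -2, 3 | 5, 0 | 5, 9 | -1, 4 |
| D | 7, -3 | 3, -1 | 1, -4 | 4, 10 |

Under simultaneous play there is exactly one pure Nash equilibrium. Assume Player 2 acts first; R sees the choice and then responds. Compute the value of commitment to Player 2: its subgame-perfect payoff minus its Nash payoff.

0

R best-responds to each possible Player 2 move:
- W: BR = D, leader payoff -3.
- X: BR = B, leader payoff 7.
- Y: BR = C, leader payoff 9.
- Z: BR = B, leader payoff 7.
Maximizing over -3, 7, 9, 7, Player 2 chooses Y. Subgame-perfect outcome: (C, Y) with payoffs (5, 9).
Now find the simultaneous Nash equilibrium.
R's best replies: W→D; X→B; Y→C; Z→B.
Player 2's best replies: A→W; B→Y; C→Y; D→Z.
Only (C, Y) has each player best-responding; Nash payoffs (5, 9).
Player 2's commitment gain: 9 − 9 = 0.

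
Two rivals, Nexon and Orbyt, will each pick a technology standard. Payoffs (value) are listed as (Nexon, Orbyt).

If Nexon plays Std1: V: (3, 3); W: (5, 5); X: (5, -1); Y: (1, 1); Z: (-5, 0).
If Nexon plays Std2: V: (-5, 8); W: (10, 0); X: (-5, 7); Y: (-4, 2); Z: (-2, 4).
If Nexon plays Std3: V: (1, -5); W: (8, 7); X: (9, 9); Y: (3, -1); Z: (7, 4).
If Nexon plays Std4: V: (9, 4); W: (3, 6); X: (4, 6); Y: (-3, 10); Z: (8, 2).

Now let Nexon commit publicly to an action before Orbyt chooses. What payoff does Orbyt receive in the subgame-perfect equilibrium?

9

Solve by backward induction (Nexon leads).
- Std1: BR = W, leader payoff 5.
- Std2: BR = V, leader payoff -5.
- Std3: BR = X, leader payoff 9.
- Std4: BR = Y, leader payoff -3.
Nexon's induced payoffs are 5, -5, 9, -3, so Nexon commits to Std3. Subgame-perfect outcome: (Std3, X) with payoffs (9, 9).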